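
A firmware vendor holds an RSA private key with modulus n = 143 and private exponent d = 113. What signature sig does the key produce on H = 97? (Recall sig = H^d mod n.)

Squares mod 143: H^1≡97, H^2≡114, H^4≡126, H^8≡3, H^16≡9, H^32≡81, H^64≡126
113 = 64 + 32 + 16 + 1, so H^113 ≡ 126·81·9·97 ≡ 80 (mod 143)

80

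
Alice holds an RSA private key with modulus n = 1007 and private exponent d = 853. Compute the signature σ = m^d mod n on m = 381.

77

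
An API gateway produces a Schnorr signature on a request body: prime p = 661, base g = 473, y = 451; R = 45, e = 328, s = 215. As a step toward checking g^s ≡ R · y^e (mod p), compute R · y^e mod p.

451^2 = 203401 ≡ 474
451^4 ≡ 474^2 = 224676 ≡ 597
451^8 ≡ 597^2 = 356409 ≡ 130
451^16 ≡ 130^2 = 16900 ≡ 375
451^32 ≡ 375^2 = 140625 ≡ 493
451^64 ≡ 493^2 = 243049 ≡ 462
451^128 ≡ 462^2 = 213444 ≡ 602
451^256 ≡ 602^2 = 362404 ≡ 176
328 = 256 + 64 + 8, so 451^328 ≡ 176·462·130 ≡ 509 (mod 661)
R · y^e ≡ 45·509 = 22905 ≡ 431 (mod 661)

431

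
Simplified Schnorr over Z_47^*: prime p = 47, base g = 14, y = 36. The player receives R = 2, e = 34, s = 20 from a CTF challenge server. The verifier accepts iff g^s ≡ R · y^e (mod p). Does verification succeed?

g^s mod p:
Squares mod 47: 14^1≡14, 14^2≡8, 14^4≡17, 14^8≡7, 14^16≡2
20 = 16 + 4, so 14^20 ≡ 2·17 ≡ 34 (mod 47)
R · y^e mod p:
Squares mod 47: 36^1≡36, 36^2≡27, 36^4≡24, 36^8≡12, 36^16≡3, 36^32≡9
34 = 32 + 2, so 36^34 ≡ 9·27 ≡ 8 (mod 47)
2·8 = 16 ≡ 16 (mod 47)
34 ≠ 16; the check fails.

fails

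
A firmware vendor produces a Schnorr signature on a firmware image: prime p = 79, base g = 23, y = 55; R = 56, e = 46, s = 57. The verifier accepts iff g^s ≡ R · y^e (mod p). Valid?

no

g^s mod p:
23^2 = 529 ≡ 55
23^4 ≡ 55^2 = 3025 ≡ 23
23^8 ≡ 23^2 = 529 ≡ 55
23^16 ≡ 55^2 = 3025 ≡ 23
23^32 ≡ 23^2 = 529 ≡ 55
57 = 32 + 16 + 8 + 1, so 23^57 ≡ 55·23·55·23 ≡ 1 (mod 79)
R · y^e mod p:
55^2 = 3025 ≡ 23
55^4 ≡ 23^2 = 529 ≡ 55
55^8 ≡ 55^2 = 3025 ≡ 23
55^16 ≡ 23^2 = 529 ≡ 55
55^32 ≡ 55^2 = 3025 ≡ 23
46 = 32 + 8 + 4 + 2, so 55^46 ≡ 23·23·55·23 ≡ 55 (mod 79)
56·55 = 3080 ≡ 78 (mod 79)
1 ≠ 78; the check fails.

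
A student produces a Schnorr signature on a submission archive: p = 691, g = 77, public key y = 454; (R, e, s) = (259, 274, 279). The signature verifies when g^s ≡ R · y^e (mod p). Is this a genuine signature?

forged

g^s mod p:
77^2 = 5929 ≡ 401
77^4 ≡ 401^2 = 160801 ≡ 489
77^8 ≡ 489^2 = 239121 ≡ 35
77^16 ≡ 35^2 = 1225 ≡ 534
77^32 ≡ 534^2 = 285156 ≡ 464
77^64 ≡ 464^2 = 215296 ≡ 395
77^128 ≡ 395^2 = 156025 ≡ 550
77^256 ≡ 550^2 = 302500 ≡ 533
279 = 256 + 16 + 4 + 2 + 1, so 77^279 ≡ 533·534·489·401·77 ≡ 31 (mod 691)
R · y^e mod p:
454^2 = 206116 ≡ 198
454^4 ≡ 198^2 = 39204 ≡ 508
454^8 ≡ 508^2 = 258064 ≡ 321
454^16 ≡ 321^2 = 103041 ≡ 82
454^32 ≡ 82^2 = 6724 ≡ 505
454^64 ≡ 505^2 = 255025 ≡ 46
454^128 ≡ 46^2 = 2116 ≡ 43
454^256 ≡ 43^2 = 1849 ≡ 467
274 = 256 + 16 + 2, so 454^274 ≡ 467·82·198 ≡ 560 (mod 691)
259·560 = 145040 ≡ 621 (mod 691)
31 ≠ 621; the check fails.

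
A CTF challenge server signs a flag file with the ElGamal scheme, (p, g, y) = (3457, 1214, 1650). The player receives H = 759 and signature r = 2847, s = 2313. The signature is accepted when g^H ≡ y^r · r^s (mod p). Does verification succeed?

Left side g^H mod p:
1214^2 = 1473796 ≡ 1114
1214^4 ≡ 1114^2 = 1240996 ≡ 3390
1214^8 ≡ 3390^2 = 11492100 ≡ 1032
1214^16 ≡ 1032^2 = 1065024 ≡ 268
1214^32 ≡ 268^2 = 71824 ≡ 2684
1214^64 ≡ 2684^2 = 7203856 ≡ 2925
1214^128 ≡ 2925^2 = 8555625 ≡ 3007
1214^256 ≡ 3007^2 = 9042049 ≡ 1994
1214^512 ≡ 1994^2 = 3976036 ≡ 486
759 = 512 + 128 + 64 + 32 + 16 + 4 + 2 + 1, so 1214^759 ≡ 486·3007·2925·2684·268·3390·1114·1214 ≡ 1277 (mod 3457)
Right side y^r · r^s mod p:
1650^2 = 2722500 ≡ 1841
1650^4 ≡ 1841^2 = 3389281 ≡ 1421
1650^8 ≡ 1421^2 = 2019241 ≡ 353
1650^16 ≡ 353^2 = 124609 ≡ 157
1650^32 ≡ 157^2 = 24649 ≡ 450
1650^64 ≡ 450^2 = 202500 ≡ 1994
1650^128 ≡ 1994^2 = 3976036 ≡ 486
1650^256 ≡ 486^2 = 236196 ≡ 1120
1650^512 ≡ 1120^2 = 1254400 ≡ 2966
1650^1024 ≡ 2966^2 = 8797156 ≡ 2548
1650^2048 ≡ 2548^2 = 6492304 ≡ 58
2847 = 2048 + 512 + 256 + 16 + 8 + 4 + 2 + 1, so 1650^2847 ≡ 58·2966·1120·157·353·1421·1841·1650 ≡ 3163 (mod 3457)
2847^2 = 8105409 ≡ 2201
2847^4 ≡ 2201^2 = 4844401 ≡ 1144
2847^8 ≡ 1144^2 = 1308736 ≡ 1990
2847^16 ≡ 1990^2 = 3960100 ≡ 1835
2847^32 ≡ 1835^2 = 3367225 ≡ 107
2847^64 ≡ 107^2 = 11449 ≡ 1078
2847^128 ≡ 1078^2 = 1162084 ≡ 532
2847^256 ≡ 532^2 = 283024 ≡ 3007
2847^512 ≡ 3007^2 = 9042049 ≡ 1994
2847^1024 ≡ 1994^2 = 3976036 ≡ 486
2847^2048 ≡ 486^2 = 236196 ≡ 1120
2313 = 2048 + 256 + 8 + 1, so 2847^2313 ≡ 1120·3007·1990·2847 ≡ 125 (mod 3457)
3163·125 = 395375 ≡ 1277 (mod 3457)
1277 ≡ 1277 (mod 3457), so the signature is genuine.

passes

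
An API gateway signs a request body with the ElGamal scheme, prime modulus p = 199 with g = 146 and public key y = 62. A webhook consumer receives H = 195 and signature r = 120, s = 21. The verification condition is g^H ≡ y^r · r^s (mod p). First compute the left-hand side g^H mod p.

146^2 = 21316 ≡ 23
146^4 ≡ 23^2 = 529 ≡ 131
146^8 ≡ 131^2 = 17161 ≡ 47
146^16 ≡ 47^2 = 2209 ≡ 20
146^32 ≡ 20^2 = 400 ≡ 2
146^64 ≡ 2^2 = 4
146^128 ≡ 4^2 = 16
195 = 128 + 64 + 2 + 1, so 146^195 ≡ 16·4·23·146 ≡ 191 (mod 199)

191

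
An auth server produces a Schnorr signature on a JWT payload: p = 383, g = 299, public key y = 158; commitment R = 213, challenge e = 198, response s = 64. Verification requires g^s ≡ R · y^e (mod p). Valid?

yes

g^s mod p:
Squares mod 383: 299^1≡299, 299^2≡162, 299^4≡200, 299^8≡168, 299^16≡265, 299^32≡136, 299^64≡112
299^64 ≡ 112 (mod 383)
R · y^e mod p:
Squares mod 383: 158^1≡158, 158^2≡69, 158^4≡165, 158^8≡32, 158^16≡258, 158^32≡305, 158^64≡339, 158^128≡21
198 = 128 + 64 + 4 + 2, so 158^198 ≡ 21·339·165·69 ≡ 121 (mod 383)
213·121 = 25773 ≡ 112 (mod 383)
112 ≡ 112 (mod 383); signature holds.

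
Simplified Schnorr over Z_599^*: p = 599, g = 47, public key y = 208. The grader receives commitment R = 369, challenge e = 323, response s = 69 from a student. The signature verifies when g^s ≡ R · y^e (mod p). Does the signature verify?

does not verify

g^s mod p:
47^69 mod 599 = 434
R · y^e mod p:
208^323 mod 599 = 74
369·74 = 27306 ≡ 351 (mod 599)
434 ≠ 351; the check fails.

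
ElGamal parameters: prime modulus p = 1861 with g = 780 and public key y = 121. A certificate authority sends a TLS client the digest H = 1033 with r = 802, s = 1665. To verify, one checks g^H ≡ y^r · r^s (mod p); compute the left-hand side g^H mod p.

1015

780^2 = 608400 ≡ 1714
780^4 ≡ 1714^2 = 2937796 ≡ 1138
780^8 ≡ 1138^2 = 1295044 ≡ 1649
780^16 ≡ 1649^2 = 2719201 ≡ 280
780^32 ≡ 280^2 = 78400 ≡ 238
780^64 ≡ 238^2 = 56644 ≡ 814
780^128 ≡ 814^2 = 662596 ≡ 80
780^256 ≡ 80^2 = 6400 ≡ 817
780^512 ≡ 817^2 = 667489 ≡ 1251
780^1024 ≡ 1251^2 = 1565001 ≡ 1761
1033 = 1024 + 8 + 1, so 780^1033 ≡ 1761·1649·780 ≡ 1015 (mod 1861)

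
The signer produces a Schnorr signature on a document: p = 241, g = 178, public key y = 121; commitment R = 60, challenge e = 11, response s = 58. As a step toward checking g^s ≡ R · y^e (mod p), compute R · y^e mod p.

121

121^2 = 14641 ≡ 181
121^4 ≡ 181^2 = 32761 ≡ 226
121^8 ≡ 226^2 = 51076 ≡ 225
11 = 8 + 2 + 1, so 121^11 ≡ 225·181·121 ≡ 239 (mod 241)
R · y^e ≡ 60·239 = 14340 ≡ 121 (mod 241)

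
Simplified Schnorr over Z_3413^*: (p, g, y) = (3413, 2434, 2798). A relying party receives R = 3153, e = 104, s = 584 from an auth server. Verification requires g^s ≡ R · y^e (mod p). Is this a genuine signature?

g^s mod p:
2434^2 = 5924356 ≡ 2801
2434^4 ≡ 2801^2 = 7845601 ≡ 2527
2434^8 ≡ 2527^2 = 6385729 ≡ 6
2434^16 ≡ 6^2 = 36
2434^32 ≡ 36^2 = 1296
2434^64 ≡ 1296^2 = 1679616 ≡ 420
2434^128 ≡ 420^2 = 176400 ≡ 2337
2434^256 ≡ 2337^2 = 5461569 ≡ 769
2434^512 ≡ 769^2 = 591361 ≡ 912
584 = 512 + 64 + 8, so 2434^584 ≡ 912·420·6 ≡ 1291 (mod 3413)
R · y^e mod p:
2798^2 = 7828804 ≡ 2795
2798^4 ≡ 2795^2 = 7812025 ≡ 3081
2798^8 ≡ 3081^2 = 9492561 ≡ 1008
2798^16 ≡ 1008^2 = 1016064 ≡ 2403
2798^32 ≡ 2403^2 = 5774409 ≡ 3026
2798^64 ≡ 3026^2 = 9156676 ≡ 3010
104 = 64 + 32 + 8, so 2798^104 ≡ 3010·3026·1008 ≡ 2495 (mod 3413)
3153·2495 = 7866735 ≡ 3183 (mod 3413)
1291 ≠ 3183; the check fails.

forged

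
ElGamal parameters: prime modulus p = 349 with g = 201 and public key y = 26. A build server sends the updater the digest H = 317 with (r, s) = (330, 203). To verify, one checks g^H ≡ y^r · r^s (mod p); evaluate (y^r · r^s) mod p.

70

26^2 = 676 ≡ 327
26^4 ≡ 327^2 = 106929 ≡ 135
26^8 ≡ 135^2 = 18225 ≡ 77
26^16 ≡ 77^2 = 5929 ≡ 345
26^32 ≡ 345^2 = 119025 ≡ 16
26^64 ≡ 16^2 = 256
26^128 ≡ 256^2 = 65536 ≡ 273
26^256 ≡ 273^2 = 74529 ≡ 192
330 = 256 + 64 + 8 + 2, so 26^330 ≡ 192·256·77·327 ≡ 234 (mod 349)
330^2 = 108900 ≡ 12
330^4 ≡ 12^2 = 144
330^8 ≡ 144^2 = 20736 ≡ 145
330^16 ≡ 145^2 = 21025 ≡ 85
330^32 ≡ 85^2 = 7225 ≡ 245
330^64 ≡ 245^2 = 60025 ≡ 346
330^128 ≡ 346^2 = 119716 ≡ 9
203 = 128 + 64 + 8 + 2 + 1, so 330^203 ≡ 9·346·145·12·330 ≡ 227 (mod 349)
y^r · r^s ≡ 234·227 = 53118 ≡ 70 (mod 349)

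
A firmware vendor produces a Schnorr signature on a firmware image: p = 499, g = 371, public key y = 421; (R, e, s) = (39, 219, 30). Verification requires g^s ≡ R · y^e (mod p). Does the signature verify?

does not verify

g^s mod p:
371^2 = 137641 ≡ 416
371^4 ≡ 416^2 = 173056 ≡ 402
371^8 ≡ 402^2 = 161604 ≡ 427
371^16 ≡ 427^2 = 182329 ≡ 194
30 = 16 + 8 + 4 + 2, so 371^30 ≡ 194·427·402·416 ≡ 268 (mod 499)
R · y^e mod p:
421^2 = 177241 ≡ 96
421^4 ≡ 96^2 = 9216 ≡ 234
421^8 ≡ 234^2 = 54756 ≡ 365
421^16 ≡ 365^2 = 133225 ≡ 491
421^32 ≡ 491^2 = 241081 ≡ 64
421^64 ≡ 64^2 = 4096 ≡ 104
421^128 ≡ 104^2 = 10816 ≡ 337
219 = 128 + 64 + 16 + 8 + 2 + 1, so 421^219 ≡ 337·104·491·365·96·421 ≡ 251 (mod 499)
39·251 = 9789 ≡ 308 (mod 499)
268 ≠ 308; the check fails.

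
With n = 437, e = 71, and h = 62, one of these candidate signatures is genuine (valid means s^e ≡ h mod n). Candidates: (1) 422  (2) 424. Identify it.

1

Candidate 1: 422^2 = 178084 ≡ 225; 422^4 ≡ 225^2 = 50625 ≡ 370; 422^8 ≡ 370^2 = 136900 ≡ 119; 422^16 ≡ 119^2 = 14161 ≡ 177; 422^32 ≡ 177^2 = 31329 ≡ 302; 422^64 ≡ 302^2 = 91204 ≡ 308; 71 = 64 + 4 + 2 + 1, so 422^71 ≡ 308·370·225·422 ≡ 62 (mod 437)
  → matches h = 62
Candidate 2: 424^2 = 179776 ≡ 169; 424^4 ≡ 169^2 = 28561 ≡ 156; 424^8 ≡ 156^2 = 24336 ≡ 301; 424^16 ≡ 301^2 = 90601 ≡ 142; 424^32 ≡ 142^2 = 20164 ≡ 62; 424^64 ≡ 62^2 = 3844 ≡ 348; 71 = 64 + 4 + 2 + 1, so 424^71 ≡ 348·156·169·424 ≡ 111 (mod 437)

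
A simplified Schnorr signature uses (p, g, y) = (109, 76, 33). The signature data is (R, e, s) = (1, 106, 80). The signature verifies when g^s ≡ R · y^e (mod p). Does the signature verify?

g^s mod p:
76^2 = 5776 ≡ 108
76^4 ≡ 108^2 = 11664 ≡ 1
76^8 ≡ 1^2 = 1
76^16 ≡ 1^2 = 1
76^32 ≡ 1^2 = 1
76^64 ≡ 1^2 = 1
80 = 64 + 16, so 76^80 ≡ 1·1 ≡ 1 (mod 109)
R · y^e mod p:
33^2 = 1089 ≡ 108
33^4 ≡ 108^2 = 11664 ≡ 1
33^8 ≡ 1^2 = 1
33^16 ≡ 1^2 = 1
33^32 ≡ 1^2 = 1
33^64 ≡ 1^2 = 1
106 = 64 + 32 + 8 + 2, so 33^106 ≡ 1·1·1·108 ≡ 108 (mod 109)
1·108 = 108 ≡ 108 (mod 109)
1 ≠ 108; the check fails.

does not verify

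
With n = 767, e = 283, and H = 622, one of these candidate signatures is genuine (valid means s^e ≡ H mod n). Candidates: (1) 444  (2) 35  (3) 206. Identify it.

1

Candidate 1: 444^283 mod 767 = 622
  → matches H = 622
Candidate 2: 35^283 mod 767 = 477
Candidate 3: 206^283 mod 767 = 639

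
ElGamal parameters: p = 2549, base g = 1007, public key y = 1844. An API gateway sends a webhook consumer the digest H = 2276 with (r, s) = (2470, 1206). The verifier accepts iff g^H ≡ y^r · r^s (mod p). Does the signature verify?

verifies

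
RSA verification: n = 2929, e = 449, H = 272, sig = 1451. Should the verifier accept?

reject

Squares mod 2929: sig^1≡1451, sig^2≡2379, sig^4≡813, sig^8≡1944, sig^16≡726, sig^32≡2785, sig^64≡233, sig^128≡1567, sig^256≡987
449 = 256 + 128 + 64 + 1, so sig^449 ≡ 987·1567·233·1451 ≡ 2495 (mod 2929)
sig^449 mod 2929 = 2495, but H = 272.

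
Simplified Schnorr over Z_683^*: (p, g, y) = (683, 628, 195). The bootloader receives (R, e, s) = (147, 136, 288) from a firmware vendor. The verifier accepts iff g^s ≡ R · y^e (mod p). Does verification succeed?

fails

g^s mod p:
628^288 mod 683 = 511
R · y^e mod p:
195^136 mod 683 = 261
147·261 = 38367 ≡ 119 (mod 683)
511 ≠ 119; the check fails.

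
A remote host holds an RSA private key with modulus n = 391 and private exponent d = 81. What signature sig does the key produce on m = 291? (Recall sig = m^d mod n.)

274

m^2 ≡ 291^2 = 84681 ≡ 225
m^4 ≡ 225^2 = 50625 ≡ 186
m^8 ≡ 186^2 = 34596 ≡ 188
m^16 ≡ 188^2 = 35344 ≡ 154
m^32 ≡ 154^2 = 23716 ≡ 256
m^64 ≡ 256^2 = 65536 ≡ 239
81 = 64 + 16 + 1, so m^81 ≡ 239·154·291 ≡ 274 (mod 391)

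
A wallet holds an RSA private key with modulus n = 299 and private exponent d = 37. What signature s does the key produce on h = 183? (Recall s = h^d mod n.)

183

Squares mod 299: h^1≡183, h^2≡1, h^4≡1, h^8≡1, h^16≡1, h^32≡1
37 = 32 + 4 + 1, so h^37 ≡ 1·1·183 ≡ 183 (mod 299)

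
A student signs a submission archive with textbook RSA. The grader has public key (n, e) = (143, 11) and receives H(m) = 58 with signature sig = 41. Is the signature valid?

sig^2 ≡ 41^2 = 1681 ≡ 108
sig^4 ≡ 108^2 = 11664 ≡ 81
sig^8 ≡ 81^2 = 6561 ≡ 126
11 = 8 + 2 + 1, so sig^11 ≡ 126·108·41 ≡ 85 (mod 143)
85 ≠ 58, so verification fails.

invalid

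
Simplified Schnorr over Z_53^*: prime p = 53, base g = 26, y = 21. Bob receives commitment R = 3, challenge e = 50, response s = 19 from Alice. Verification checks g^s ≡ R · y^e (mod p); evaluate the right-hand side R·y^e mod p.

22

21^2 = 441 ≡ 17
21^4 ≡ 17^2 = 289 ≡ 24
21^8 ≡ 24^2 = 576 ≡ 46
21^16 ≡ 46^2 = 2116 ≡ 49
21^32 ≡ 49^2 = 2401 ≡ 16
50 = 32 + 16 + 2, so 21^50 ≡ 16·49·17 ≡ 25 (mod 53)
R · y^e ≡ 3·25 = 75 ≡ 22 (mod 53)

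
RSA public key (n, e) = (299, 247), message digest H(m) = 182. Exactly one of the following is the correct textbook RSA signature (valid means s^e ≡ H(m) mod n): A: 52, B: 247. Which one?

B

Candidate A: 52^2 = 2704 ≡ 13; 52^4 ≡ 13^2 = 169; 52^8 ≡ 169^2 = 28561 ≡ 156; 52^16 ≡ 156^2 = 24336 ≡ 117; 52^32 ≡ 117^2 = 13689 ≡ 234; 52^64 ≡ 234^2 = 54756 ≡ 39; 52^128 ≡ 39^2 = 1521 ≡ 26; 247 = 128 + 64 + 32 + 16 + 4 + 2 + 1, so 52^247 ≡ 26·39·234·117·169·13·52 ≡ 117 (mod 299)
Candidate B: 247^2 = 61009 ≡ 13; 247^4 ≡ 13^2 = 169; 247^8 ≡ 169^2 = 28561 ≡ 156; 247^16 ≡ 156^2 = 24336 ≡ 117; 247^32 ≡ 117^2 = 13689 ≡ 234; 247^64 ≡ 234^2 = 54756 ≡ 39; 247^128 ≡ 39^2 = 1521 ≡ 26; 247 = 128 + 64 + 32 + 16 + 4 + 2 + 1, so 247^247 ≡ 26·39·234·117·169·13·247 ≡ 182 (mod 299)
  → matches H(m) = 182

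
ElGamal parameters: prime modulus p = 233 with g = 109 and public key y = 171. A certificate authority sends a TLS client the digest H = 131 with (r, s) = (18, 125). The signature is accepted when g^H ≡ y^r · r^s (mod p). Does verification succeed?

Left side g^H mod p:
Squares mod 233: 109^1≡109, 109^2≡231, 109^4≡4, 109^8≡16, 109^16≡23, 109^32≡63, 109^64≡8, 109^128≡64
131 = 128 + 2 + 1, so 109^131 ≡ 64·231·109 ≡ 28 (mod 233)
Right side y^r · r^s mod p:
Squares mod 233: 171^1≡171, 171^2≡116, 171^4≡175, 171^8≡102, 171^16≡152
18 = 16 + 2, so 171^18 ≡ 152·116 ≡ 157 (mod 233)
Squares mod 233: 18^1≡18, 18^2≡91, 18^4≡126, 18^8≡32, 18^16≡92, 18^32≡76, 18^64≡184
125 = 64 + 32 + 16 + 8 + 4 + 1, so 18^125 ≡ 184·76·92·32·126·18 ≡ 110 (mod 233)
157·110 = 17270 ≡ 28 (mod 233)
28 ≡ 28 (mod 233), so the signature is genuine.

passes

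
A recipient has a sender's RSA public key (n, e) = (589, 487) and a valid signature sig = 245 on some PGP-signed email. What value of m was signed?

Squares mod 589: sig^1≡245, sig^2≡536, sig^4≡453, sig^8≡237, sig^16≡214, sig^32≡443, sig^64≡112, sig^128≡175, sig^256≡586
487 = 256 + 128 + 64 + 32 + 4 + 2 + 1, so sig^487 ≡ 586·175·112·443·453·536·245 ≡ 169 (mod 589)

169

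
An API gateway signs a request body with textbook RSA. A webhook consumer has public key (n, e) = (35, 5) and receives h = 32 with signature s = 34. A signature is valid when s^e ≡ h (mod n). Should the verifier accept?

reject

Squares mod 35: s^1≡34, s^2≡1, s^4≡1
5 = 4 + 1, so s^5 ≡ 1·34 ≡ 34 (mod 35)
34 ≠ 32, so verification fails.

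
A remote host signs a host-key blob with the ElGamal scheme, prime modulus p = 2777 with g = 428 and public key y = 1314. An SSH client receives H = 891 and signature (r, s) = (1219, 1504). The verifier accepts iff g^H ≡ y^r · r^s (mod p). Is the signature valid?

valid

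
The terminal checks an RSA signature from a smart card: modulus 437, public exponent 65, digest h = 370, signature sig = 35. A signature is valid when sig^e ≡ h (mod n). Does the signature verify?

sig^2 ≡ 35^2 = 1225 ≡ 351
sig^4 ≡ 351^2 = 123201 ≡ 404
sig^8 ≡ 404^2 = 163216 ≡ 215
sig^16 ≡ 215^2 = 46225 ≡ 340
sig^32 ≡ 340^2 = 115600 ≡ 232
sig^64 ≡ 232^2 = 53824 ≡ 73
65 = 64 + 1, so sig^65 ≡ 73·35 ≡ 370 (mod 437)
sig^65 mod 437 = 370 matches h.

verifies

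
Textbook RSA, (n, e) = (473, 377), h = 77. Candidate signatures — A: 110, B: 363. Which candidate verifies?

B

Candidate A: Squares mod 473: 110^1≡110, 110^2≡275, 110^4≡418, 110^8≡187, 110^16≡440, 110^32≡143, 110^64≡110, 110^128≡275, 110^256≡418; 377 = 256 + 64 + 32 + 16 + 8 + 1, so 110^377 ≡ 418·110·143·440·187·110 ≡ 396 (mod 473)
Candidate B: Squares mod 473: 363^1≡363, 363^2≡275, 363^4≡418, 363^8≡187, 363^16≡440, 363^32≡143, 363^64≡110, 363^128≡275, 363^256≡418; 377 = 256 + 64 + 32 + 16 + 8 + 1, so 363^377 ≡ 418·110·143·440·187·363 ≡ 77 (mod 473)
  → matches h = 77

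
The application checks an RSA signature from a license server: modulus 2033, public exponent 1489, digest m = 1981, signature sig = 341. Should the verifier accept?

reject

sig^2 ≡ 341^2 = 116281 ≡ 400
sig^4 ≡ 400^2 = 160000 ≡ 1426
sig^8 ≡ 1426^2 = 2033476 ≡ 476
sig^16 ≡ 476^2 = 226576 ≡ 913
sig^32 ≡ 913^2 = 833569 ≡ 39
sig^64 ≡ 39^2 = 1521
sig^128 ≡ 1521^2 = 2313441 ≡ 1920
sig^256 ≡ 1920^2 = 3686400 ≡ 571
sig^512 ≡ 571^2 = 326041 ≡ 761
sig^1024 ≡ 761^2 = 579121 ≡ 1749
1489 = 1024 + 256 + 128 + 64 + 16 + 1, so sig^1489 ≡ 1749·571·1920·1521·913·341 ≡ 379 (mod 2033)
379 ≠ 1981, so verification fails.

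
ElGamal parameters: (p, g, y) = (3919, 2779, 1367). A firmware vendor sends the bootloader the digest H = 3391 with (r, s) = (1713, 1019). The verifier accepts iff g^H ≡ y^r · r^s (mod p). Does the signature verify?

verifies

Left side g^H mod p:
2779^3391 mod 3919 = 41
Right side y^r · r^s mod p:
1367^1713 mod 3919 = 2970
1713^1019 mod 3919 = 2614
2970·2614 = 7763580 ≡ 41 (mod 3919)
41 ≡ 41 (mod 3919), so the signature is genuine.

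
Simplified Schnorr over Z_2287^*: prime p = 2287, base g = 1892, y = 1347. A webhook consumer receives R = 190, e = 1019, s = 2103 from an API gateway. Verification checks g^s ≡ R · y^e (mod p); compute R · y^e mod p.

Squares mod 2287: 1347^1≡1347, 1347^2≡818, 1347^4≡1320, 1347^8≡1993, 1347^16≡1817, 1347^32≡1348, 1347^64≡1226, 1347^128≡517, 1347^256≡1997, 1347^512≡1768
1019 = 512 + 256 + 128 + 64 + 32 + 16 + 8 + 2 + 1, so 1347^1019 ≡ 1768·1997·517·1226·1348·1817·1993·818·1347 ≡ 1511 (mod 2287)
R · y^e ≡ 190·1511 = 287090 ≡ 1215 (mod 2287)

1215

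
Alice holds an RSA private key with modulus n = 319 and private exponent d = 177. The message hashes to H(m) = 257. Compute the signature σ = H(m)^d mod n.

(H(m))^2 ≡ 257^2 = 66049 ≡ 16
(H(m))^4 ≡ 16^2 = 256
(H(m))^8 ≡ 256^2 = 65536 ≡ 141
(H(m))^16 ≡ 141^2 = 19881 ≡ 103
(H(m))^32 ≡ 103^2 = 10609 ≡ 82
(H(m))^64 ≡ 82^2 = 6724 ≡ 25
(H(m))^128 ≡ 25^2 = 625 ≡ 306
177 = 128 + 32 + 16 + 1, so (H(m))^177 ≡ 306·82·103·257 ≡ 16 (mod 319)

16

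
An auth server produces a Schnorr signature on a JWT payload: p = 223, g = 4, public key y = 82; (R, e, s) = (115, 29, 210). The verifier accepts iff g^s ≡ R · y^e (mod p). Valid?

g^s mod p:
4^2 = 16
4^4 ≡ 16^2 = 256 ≡ 33
4^8 ≡ 33^2 = 1089 ≡ 197
4^16 ≡ 197^2 = 38809 ≡ 7
4^32 ≡ 7^2 = 49
4^64 ≡ 49^2 = 2401 ≡ 171
4^128 ≡ 171^2 = 29241 ≡ 28
210 = 128 + 64 + 16 + 2, so 4^210 ≡ 28·171·7·16 ≡ 164 (mod 223)
R · y^e mod p:
82^2 = 6724 ≡ 34
82^4 ≡ 34^2 = 1156 ≡ 41
82^8 ≡ 41^2 = 1681 ≡ 120
82^16 ≡ 120^2 = 14400 ≡ 128
29 = 16 + 8 + 4 + 1, so 82^29 ≡ 128·120·41·82 ≡ 210 (mod 223)
115·210 = 24150 ≡ 66 (mod 223)
164 ≠ 66; the check fails.

no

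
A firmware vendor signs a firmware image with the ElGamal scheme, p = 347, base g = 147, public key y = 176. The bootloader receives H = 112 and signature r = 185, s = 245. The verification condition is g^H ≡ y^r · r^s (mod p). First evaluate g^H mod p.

Squares mod 347: 147^1≡147, 147^2≡95, 147^4≡3, 147^8≡9, 147^16≡81, 147^32≡315, 147^64≡330
112 = 64 + 32 + 16, so 147^112 ≡ 330·315·81 ≡ 342 (mod 347)

342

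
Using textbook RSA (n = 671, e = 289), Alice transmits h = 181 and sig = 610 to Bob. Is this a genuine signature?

sig^289 mod 671 = 427
427 ≠ 181, so verification fails.

forged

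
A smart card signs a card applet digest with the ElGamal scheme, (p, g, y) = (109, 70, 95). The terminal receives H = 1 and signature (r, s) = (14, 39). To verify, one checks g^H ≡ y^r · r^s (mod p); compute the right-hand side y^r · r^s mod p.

70

95^2 = 9025 ≡ 87
95^4 ≡ 87^2 = 7569 ≡ 48
95^8 ≡ 48^2 = 2304 ≡ 15
14 = 8 + 4 + 2, so 95^14 ≡ 15·48·87 ≡ 74 (mod 109)
14^2 = 196 ≡ 87
14^4 ≡ 87^2 = 7569 ≡ 48
14^8 ≡ 48^2 = 2304 ≡ 15
14^16 ≡ 15^2 = 225 ≡ 7
14^32 ≡ 7^2 = 49
39 = 32 + 4 + 2 + 1, so 14^39 ≡ 49·48·87·14 ≡ 107 (mod 109)
y^r · r^s ≡ 74·107 = 7918 ≡ 70 (mod 109)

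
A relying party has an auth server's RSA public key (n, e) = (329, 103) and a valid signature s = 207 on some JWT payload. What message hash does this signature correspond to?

s^2 ≡ 207^2 = 42849 ≡ 79
s^4 ≡ 79^2 = 6241 ≡ 319
s^8 ≡ 319^2 = 101761 ≡ 100
s^16 ≡ 100^2 = 10000 ≡ 130
s^32 ≡ 130^2 = 16900 ≡ 121
s^64 ≡ 121^2 = 14641 ≡ 165
103 = 64 + 32 + 4 + 2 + 1, so s^103 ≡ 165·121·319·79·207 ≡ 123 (mod 329)

123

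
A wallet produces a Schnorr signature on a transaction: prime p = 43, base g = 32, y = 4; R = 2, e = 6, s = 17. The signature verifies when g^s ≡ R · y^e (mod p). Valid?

no

g^s mod p:
Squares mod 43: 32^1≡32, 32^2≡35, 32^4≡21, 32^8≡11, 32^16≡35
17 = 16 + 1, so 32^17 ≡ 35·32 ≡ 2 (mod 43)
R · y^e mod p:
Squares mod 43: 4^1≡4, 4^2≡16, 4^4≡41
6 = 4 + 2, so 4^6 ≡ 41·16 ≡ 11 (mod 43)
2·11 = 22 ≡ 22 (mod 43)
2 ≠ 22; the check fails.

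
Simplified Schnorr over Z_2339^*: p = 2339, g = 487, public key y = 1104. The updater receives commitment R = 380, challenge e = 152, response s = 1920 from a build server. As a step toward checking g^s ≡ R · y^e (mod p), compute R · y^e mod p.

1257

1104^2 = 1218816 ≡ 197
1104^4 ≡ 197^2 = 38809 ≡ 1385
1104^8 ≡ 1385^2 = 1918225 ≡ 245
1104^16 ≡ 245^2 = 60025 ≡ 1550
1104^32 ≡ 1550^2 = 2402500 ≡ 347
1104^64 ≡ 347^2 = 120409 ≡ 1120
1104^128 ≡ 1120^2 = 1254400 ≡ 696
152 = 128 + 16 + 8, so 1104^152 ≡ 696·1550·245 ≡ 1339 (mod 2339)
R · y^e ≡ 380·1339 = 508820 ≡ 1257 (mod 2339)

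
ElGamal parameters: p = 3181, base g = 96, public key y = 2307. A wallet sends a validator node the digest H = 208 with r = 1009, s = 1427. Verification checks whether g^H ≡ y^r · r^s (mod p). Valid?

Left side g^H mod p:
Squares mod 3181: 96^1≡96, 96^2≡2854, 96^4≡1956, 96^8≡2374, 96^16≡2325, 96^32≡1106, 96^64≡1732, 96^128≡141
208 = 128 + 64 + 16, so 96^208 ≡ 141·1732·2325 ≡ 305 (mod 3181)
Right side y^r · r^s mod p:
Squares mod 3181: 2307^1≡2307, 2307^2≡436, 2307^4≡2417, 2307^8≡1573, 2307^16≡2692, 2307^32≡546, 2307^64≡2283, 2307^128≡1611, 2307^256≡2806, 2307^512≡661
1009 = 512 + 256 + 128 + 64 + 32 + 16 + 1, so 2307^1009 ≡ 661·2806·1611·2283·546·2692·2307 ≡ 2074 (mod 3181)
Squares mod 3181: 1009^1≡1009, 1009^2≡161, 1009^4≡473, 1009^8≡1059, 1009^16≡1769, 1009^32≡2438, 1009^64≡1736, 1009^128≡1289, 1009^256≡1039, 1009^512≡1162, 1009^1024≡1500
1427 = 1024 + 256 + 128 + 16 + 2 + 1, so 1009^1427 ≡ 1500·1039·1289·1769·161·1009 ≡ 921 (mod 3181)
2074·921 = 1910154 ≡ 1554 (mod 3181)
305 ≠ 1554, so verification fails.

no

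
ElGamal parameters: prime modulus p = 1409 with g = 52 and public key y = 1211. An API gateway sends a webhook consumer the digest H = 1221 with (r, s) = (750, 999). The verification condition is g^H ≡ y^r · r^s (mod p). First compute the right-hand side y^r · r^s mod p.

335

1211^2 = 1466521 ≡ 1161
1211^4 ≡ 1161^2 = 1347921 ≡ 917
1211^8 ≡ 917^2 = 840889 ≡ 1125
1211^16 ≡ 1125^2 = 1265625 ≡ 343
1211^32 ≡ 343^2 = 117649 ≡ 702
1211^64 ≡ 702^2 = 492804 ≡ 1063
1211^128 ≡ 1063^2 = 1129969 ≡ 1360
1211^256 ≡ 1360^2 = 1849600 ≡ 992
1211^512 ≡ 992^2 = 984064 ≡ 582
750 = 512 + 128 + 64 + 32 + 8 + 4 + 2, so 1211^750 ≡ 582·1360·1063·702·1125·917·1161 ≡ 404 (mod 1409)
750^2 = 562500 ≡ 309
750^4 ≡ 309^2 = 95481 ≡ 1078
750^8 ≡ 1078^2 = 1162084 ≡ 1068
750^16 ≡ 1068^2 = 1140624 ≡ 743
750^32 ≡ 743^2 = 552049 ≡ 1130
750^64 ≡ 1130^2 = 1276900 ≡ 346
750^128 ≡ 346^2 = 119716 ≡ 1360
750^256 ≡ 1360^2 = 1849600 ≡ 992
750^512 ≡ 992^2 = 984064 ≡ 582
999 = 512 + 256 + 128 + 64 + 32 + 4 + 2 + 1, so 750^999 ≡ 582·992·1360·346·1130·1078·309·750 ≡ 939 (mod 1409)
y^r · r^s ≡ 404·939 = 379356 ≡ 335 (mod 1409)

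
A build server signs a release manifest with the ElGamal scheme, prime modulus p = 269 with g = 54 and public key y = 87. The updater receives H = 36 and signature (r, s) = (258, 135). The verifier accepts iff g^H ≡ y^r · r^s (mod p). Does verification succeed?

Left side g^H mod p:
54^2 = 2916 ≡ 226
54^4 ≡ 226^2 = 51076 ≡ 235
54^8 ≡ 235^2 = 55225 ≡ 80
54^16 ≡ 80^2 = 6400 ≡ 213
54^32 ≡ 213^2 = 45369 ≡ 177
36 = 32 + 4, so 54^36 ≡ 177·235 ≡ 169 (mod 269)
Right side y^r · r^s mod p:
87^2 = 7569 ≡ 37
87^4 ≡ 37^2 = 1369 ≡ 24
87^8 ≡ 24^2 = 576 ≡ 38
87^16 ≡ 38^2 = 1444 ≡ 99
87^32 ≡ 99^2 = 9801 ≡ 117
87^64 ≡ 117^2 = 13689 ≡ 239
87^128 ≡ 239^2 = 57121 ≡ 93
87^256 ≡ 93^2 = 8649 ≡ 41
258 = 256 + 2, so 87^258 ≡ 41·37 ≡ 172 (mod 269)
258^2 = 66564 ≡ 121
258^4 ≡ 121^2 = 14641 ≡ 115
258^8 ≡ 115^2 = 13225 ≡ 44
258^16 ≡ 44^2 = 1936 ≡ 53
258^32 ≡ 53^2 = 2809 ≡ 119
258^64 ≡ 119^2 = 14161 ≡ 173
258^128 ≡ 173^2 = 29929 ≡ 70
135 = 128 + 4 + 2 + 1, so 258^135 ≡ 70·115·121·258 ≡ 258 (mod 269)
172·258 = 44376 ≡ 260 (mod 269)
169 ≠ 260, so verification fails.

fails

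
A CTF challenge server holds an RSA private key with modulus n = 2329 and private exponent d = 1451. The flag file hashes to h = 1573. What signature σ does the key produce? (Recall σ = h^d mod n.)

h^1451 mod 2329 = 457

457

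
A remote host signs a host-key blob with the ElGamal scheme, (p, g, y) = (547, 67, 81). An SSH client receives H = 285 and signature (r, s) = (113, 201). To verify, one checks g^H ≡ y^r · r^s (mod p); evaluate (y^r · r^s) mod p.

263

Squares mod 547: 81^1≡81, 81^2≡544, 81^4≡9, 81^8≡81, 81^16≡544, 81^32≡9, 81^64≡81
113 = 64 + 32 + 16 + 1, so 81^113 ≡ 81·9·544·81 ≡ 81 (mod 547)
Squares mod 547: 113^1≡113, 113^2≡188, 113^4≡336, 113^8≡214, 113^16≡395, 113^32≡130, 113^64≡490, 113^128≡514
201 = 128 + 64 + 8 + 1, so 113^201 ≡ 514·490·214·113 ≡ 10 (mod 547)
y^r · r^s ≡ 81·10 = 810 ≡ 263 (mod 547)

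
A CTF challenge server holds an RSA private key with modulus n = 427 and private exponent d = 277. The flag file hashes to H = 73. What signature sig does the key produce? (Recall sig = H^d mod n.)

164

H^2 ≡ 73^2 = 5329 ≡ 205
H^4 ≡ 205^2 = 42025 ≡ 179
H^8 ≡ 179^2 = 32041 ≡ 16
H^16 ≡ 16^2 = 256
H^32 ≡ 256^2 = 65536 ≡ 205
H^64 ≡ 205^2 = 42025 ≡ 179
H^128 ≡ 179^2 = 32041 ≡ 16
H^256 ≡ 16^2 = 256
277 = 256 + 16 + 4 + 1, so H^277 ≡ 256·256·179·73 ≡ 164 (mod 427)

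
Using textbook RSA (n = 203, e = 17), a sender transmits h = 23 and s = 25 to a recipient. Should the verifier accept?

accept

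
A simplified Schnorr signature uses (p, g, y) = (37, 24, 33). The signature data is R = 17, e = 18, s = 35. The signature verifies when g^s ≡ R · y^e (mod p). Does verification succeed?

g^s mod p:
24^2 = 576 ≡ 21
24^4 ≡ 21^2 = 441 ≡ 34
24^8 ≡ 34^2 = 1156 ≡ 9
24^16 ≡ 9^2 = 81 ≡ 7
24^32 ≡ 7^2 = 49 ≡ 12
35 = 32 + 2 + 1, so 24^35 ≡ 12·21·24 ≡ 17 (mod 37)
R · y^e mod p:
33^2 = 1089 ≡ 16
33^4 ≡ 16^2 = 256 ≡ 34
33^8 ≡ 34^2 = 1156 ≡ 9
33^16 ≡ 9^2 = 81 ≡ 7
18 = 16 + 2, so 33^18 ≡ 7·16 ≡ 1 (mod 37)
17·1 = 17 ≡ 17 (mod 37)
17 ≡ 17 (mod 37); signature holds.

passes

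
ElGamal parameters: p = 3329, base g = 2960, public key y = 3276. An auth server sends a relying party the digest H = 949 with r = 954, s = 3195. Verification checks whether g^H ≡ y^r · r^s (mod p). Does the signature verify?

verifies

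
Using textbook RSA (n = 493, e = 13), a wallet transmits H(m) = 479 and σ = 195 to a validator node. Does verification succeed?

fails

σ^2 ≡ 195^2 = 38025 ≡ 64
σ^4 ≡ 64^2 = 4096 ≡ 152
σ^8 ≡ 152^2 = 23104 ≡ 426
13 = 8 + 4 + 1, so σ^13 ≡ 426·152·195 ≡ 417 (mod 493)
417 ≠ 479, so verification fails.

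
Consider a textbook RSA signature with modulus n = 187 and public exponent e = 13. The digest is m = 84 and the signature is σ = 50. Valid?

σ^2 ≡ 50^2 = 2500 ≡ 69
σ^4 ≡ 69^2 = 4761 ≡ 86
σ^8 ≡ 86^2 = 7396 ≡ 103
13 = 8 + 4 + 1, so σ^13 ≡ 103·86·50 ≡ 84 (mod 187)
Since 84 equals the digest 84, verification succeeds.

yes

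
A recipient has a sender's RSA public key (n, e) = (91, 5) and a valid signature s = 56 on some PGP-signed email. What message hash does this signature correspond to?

49

Squares mod 91: s^1≡56, s^2≡42, s^4≡35
5 = 4 + 1, so s^5 ≡ 35·56 ≡ 49 (mod 91)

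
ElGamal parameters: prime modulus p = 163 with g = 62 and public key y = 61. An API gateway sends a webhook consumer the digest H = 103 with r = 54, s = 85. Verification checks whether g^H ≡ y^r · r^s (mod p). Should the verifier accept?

accept

Left side g^H mod p:
62^103 mod 163 = 161
Right side y^r · r^s mod p:
61^54 mod 163 = 1
54^85 mod 163 = 161
1·161 = 161 ≡ 161 (mod 163)
161 ≡ 161 (mod 163), so the signature is genuine.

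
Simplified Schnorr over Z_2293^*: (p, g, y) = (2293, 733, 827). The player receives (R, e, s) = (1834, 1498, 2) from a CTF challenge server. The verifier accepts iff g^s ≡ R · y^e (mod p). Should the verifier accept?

accept

g^s mod p:
Squares mod 2293: 733^1≡733, 733^2≡727
733^2 ≡ 727 (mod 2293)
R · y^e mod p:
Squares mod 2293: 827^1≡827, 827^2≡615, 827^4≡2173, 827^8≡642, 827^16≡1717, 827^32≡1584, 827^64≡514, 827^128≡501, 827^256≡1064, 827^512≡1647, 827^1024≡2283
1498 = 1024 + 256 + 128 + 64 + 16 + 8 + 2, so 827^1498 ≡ 2283·1064·501·514·1717·642·615 ≡ 1622 (mod 2293)
1834·1622 = 2974748 ≡ 727 (mod 2293)
727 ≡ 727 (mod 2293); signature holds.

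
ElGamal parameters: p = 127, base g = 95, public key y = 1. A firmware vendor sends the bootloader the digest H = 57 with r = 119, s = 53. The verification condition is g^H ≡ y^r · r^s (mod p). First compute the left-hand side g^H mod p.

95

95^2 = 9025 ≡ 8
95^4 ≡ 8^2 = 64
95^8 ≡ 64^2 = 4096 ≡ 32
95^16 ≡ 32^2 = 1024 ≡ 8
95^32 ≡ 8^2 = 64
57 = 32 + 16 + 8 + 1, so 95^57 ≡ 64·8·32·95 ≡ 95 (mod 127)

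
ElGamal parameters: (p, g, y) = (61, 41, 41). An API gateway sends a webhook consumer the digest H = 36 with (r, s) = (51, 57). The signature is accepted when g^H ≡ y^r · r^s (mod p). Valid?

Left side g^H mod p:
41^2 = 1681 ≡ 34
41^4 ≡ 34^2 = 1156 ≡ 58
41^8 ≡ 58^2 = 3364 ≡ 9
41^16 ≡ 9^2 = 81 ≡ 20
41^32 ≡ 20^2 = 400 ≡ 34
36 = 32 + 4, so 41^36 ≡ 34·58 ≡ 20 (mod 61)
Right side y^r · r^s mod p:
41^2 = 1681 ≡ 34
41^4 ≡ 34^2 = 1156 ≡ 58
41^8 ≡ 58^2 = 3364 ≡ 9
41^16 ≡ 9^2 = 81 ≡ 20
41^32 ≡ 20^2 = 400 ≡ 34
51 = 32 + 16 + 2 + 1, so 41^51 ≡ 34·20·34·41 ≡ 41 (mod 61)
51^2 = 2601 ≡ 39
51^4 ≡ 39^2 = 1521 ≡ 57
51^8 ≡ 57^2 = 3249 ≡ 16
51^16 ≡ 16^2 = 256 ≡ 12
51^32 ≡ 12^2 = 144 ≡ 22
57 = 32 + 16 + 8 + 1, so 51^57 ≡ 22·12·16·51 ≡ 33 (mod 61)
41·33 = 1353 ≡ 11 (mod 61)
20 ≠ 11, so verification fails.

no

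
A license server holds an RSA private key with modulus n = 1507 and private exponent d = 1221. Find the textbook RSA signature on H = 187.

1485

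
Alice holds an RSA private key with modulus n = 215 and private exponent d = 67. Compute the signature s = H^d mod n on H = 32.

Squares mod 215: H^1≡32, H^2≡164, H^4≡21, H^8≡11, H^16≡121, H^32≡21, H^64≡11
67 = 64 + 2 + 1, so H^67 ≡ 11·164·32 ≡ 108 (mod 215)

108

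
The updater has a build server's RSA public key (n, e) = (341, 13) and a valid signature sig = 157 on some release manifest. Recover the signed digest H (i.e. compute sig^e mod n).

sig^2 ≡ 157^2 = 24649 ≡ 97
sig^4 ≡ 97^2 = 9409 ≡ 202
sig^8 ≡ 202^2 = 40804 ≡ 225
13 = 8 + 4 + 1, so sig^13 ≡ 225·202·157 ≡ 225 (mod 341)

225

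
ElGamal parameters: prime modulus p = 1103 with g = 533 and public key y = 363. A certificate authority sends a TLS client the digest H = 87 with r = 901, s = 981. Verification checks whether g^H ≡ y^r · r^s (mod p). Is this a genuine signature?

Left side g^H mod p:
533^2 = 284089 ≡ 618
533^4 ≡ 618^2 = 381924 ≡ 286
533^8 ≡ 286^2 = 81796 ≡ 174
533^16 ≡ 174^2 = 30276 ≡ 495
533^32 ≡ 495^2 = 245025 ≡ 159
533^64 ≡ 159^2 = 25281 ≡ 1015
87 = 64 + 16 + 4 + 2 + 1, so 533^87 ≡ 1015·495·286·618·533 ≡ 874 (mod 1103)
Right side y^r · r^s mod p:
363^2 = 131769 ≡ 512
363^4 ≡ 512^2 = 262144 ≡ 733
363^8 ≡ 733^2 = 537289 ≡ 128
363^16 ≡ 128^2 = 16384 ≡ 942
363^32 ≡ 942^2 = 887364 ≡ 552
363^64 ≡ 552^2 = 304704 ≡ 276
363^128 ≡ 276^2 = 76176 ≡ 69
363^256 ≡ 69^2 = 4761 ≡ 349
363^512 ≡ 349^2 = 121801 ≡ 471
901 = 512 + 256 + 128 + 4 + 1, so 363^901 ≡ 471·349·69·733·363 ≡ 512 (mod 1103)
901^2 = 811801 ≡ 1096
901^4 ≡ 1096^2 = 1201216 ≡ 49
901^8 ≡ 49^2 = 2401 ≡ 195
901^16 ≡ 195^2 = 38025 ≡ 523
901^32 ≡ 523^2 = 273529 ≡ 1088
901^64 ≡ 1088^2 = 1183744 ≡ 225
901^128 ≡ 225^2 = 50625 ≡ 990
901^256 ≡ 990^2 = 980100 ≡ 636
901^512 ≡ 636^2 = 404496 ≡ 798
981 = 512 + 256 + 128 + 64 + 16 + 4 + 1, so 901^981 ≡ 798·636·990·225·523·49·901 ≡ 402 (mod 1103)
512·402 = 205824 ≡ 666 (mod 1103)
874 ≠ 666, so verification fails.

forged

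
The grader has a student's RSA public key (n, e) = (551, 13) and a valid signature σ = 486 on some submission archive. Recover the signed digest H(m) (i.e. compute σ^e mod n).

σ^13 mod 551 = 410

410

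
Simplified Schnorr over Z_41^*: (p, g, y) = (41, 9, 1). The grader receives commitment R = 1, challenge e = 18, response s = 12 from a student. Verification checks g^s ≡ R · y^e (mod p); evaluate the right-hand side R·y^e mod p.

1

Squares mod 41: 1^1≡1, 1^2≡1, 1^4≡1, 1^8≡1, 1^16≡1
18 = 16 + 2, so 1^18 ≡ 1·1 ≡ 1 (mod 41)
R · y^e ≡ 1·1 = 1 ≡ 1 (mod 41)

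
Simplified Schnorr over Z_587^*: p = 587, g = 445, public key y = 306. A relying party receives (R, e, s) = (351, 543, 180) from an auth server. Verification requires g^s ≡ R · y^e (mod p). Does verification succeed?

g^s mod p:
445^2 = 198025 ≡ 206
445^4 ≡ 206^2 = 42436 ≡ 172
445^8 ≡ 172^2 = 29584 ≡ 234
445^16 ≡ 234^2 = 54756 ≡ 165
445^32 ≡ 165^2 = 27225 ≡ 223
445^64 ≡ 223^2 = 49729 ≡ 421
445^128 ≡ 421^2 = 177241 ≡ 554
180 = 128 + 32 + 16 + 4, so 445^180 ≡ 554·223·165·172 ≡ 310 (mod 587)
R · y^e mod p:
306^2 = 93636 ≡ 303
306^4 ≡ 303^2 = 91809 ≡ 237
306^8 ≡ 237^2 = 56169 ≡ 404
306^16 ≡ 404^2 = 163216 ≡ 30
306^32 ≡ 30^2 = 900 ≡ 313
306^64 ≡ 313^2 = 97969 ≡ 527
306^128 ≡ 527^2 = 277729 ≡ 78
306^256 ≡ 78^2 = 6084 ≡ 214
306^512 ≡ 214^2 = 45796 ≡ 10
543 = 512 + 16 + 8 + 4 + 2 + 1, so 306^543 ≡ 10·30·404·237·303·306 ≡ 133 (mod 587)
351·133 = 46683 ≡ 310 (mod 587)
310 ≡ 310 (mod 587); signature holds.

passes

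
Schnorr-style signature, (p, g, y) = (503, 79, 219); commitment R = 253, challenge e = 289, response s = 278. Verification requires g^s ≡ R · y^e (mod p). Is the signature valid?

g^s mod p:
79^2 = 6241 ≡ 205
79^4 ≡ 205^2 = 42025 ≡ 276
79^8 ≡ 276^2 = 76176 ≡ 223
79^16 ≡ 223^2 = 49729 ≡ 435
79^32 ≡ 435^2 = 189225 ≡ 97
79^64 ≡ 97^2 = 9409 ≡ 355
79^128 ≡ 355^2 = 126025 ≡ 275
79^256 ≡ 275^2 = 75625 ≡ 175
278 = 256 + 16 + 4 + 2, so 79^278 ≡ 175·435·276·205 ≡ 219 (mod 503)
R · y^e mod p:
219^2 = 47961 ≡ 176
219^4 ≡ 176^2 = 30976 ≡ 293
219^8 ≡ 293^2 = 85849 ≡ 339
219^16 ≡ 339^2 = 114921 ≡ 237
219^32 ≡ 237^2 = 56169 ≡ 336
219^64 ≡ 336^2 = 112896 ≡ 224
219^128 ≡ 224^2 = 50176 ≡ 379
219^256 ≡ 379^2 = 143641 ≡ 286
289 = 256 + 32 + 1, so 219^289 ≡ 286·336·219 ≡ 7 (mod 503)
253·7 = 1771 ≡ 262 (mod 503)
219 ≠ 262; the check fails.

invalid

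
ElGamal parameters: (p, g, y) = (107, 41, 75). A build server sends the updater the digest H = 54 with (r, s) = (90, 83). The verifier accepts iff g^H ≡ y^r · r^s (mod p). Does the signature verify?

does not verify

Left side g^H mod p:
41^2 = 1681 ≡ 76
41^4 ≡ 76^2 = 5776 ≡ 105
41^8 ≡ 105^2 = 11025 ≡ 4
41^16 ≡ 4^2 = 16
41^32 ≡ 16^2 = 256 ≡ 42
54 = 32 + 16 + 4 + 2, so 41^54 ≡ 42·16·105·76 ≡ 41 (mod 107)
Right side y^r · r^s mod p:
75^2 = 5625 ≡ 61
75^4 ≡ 61^2 = 3721 ≡ 83
75^8 ≡ 83^2 = 6889 ≡ 41
75^16 ≡ 41^2 = 1681 ≡ 76
75^32 ≡ 76^2 = 5776 ≡ 105
75^64 ≡ 105^2 = 11025 ≡ 4
90 = 64 + 16 + 8 + 2, so 75^90 ≡ 4·76·41·61 ≡ 69 (mod 107)
90^2 = 8100 ≡ 75
90^4 ≡ 75^2 = 5625 ≡ 61
90^8 ≡ 61^2 = 3721 ≡ 83
90^16 ≡ 83^2 = 6889 ≡ 41
90^32 ≡ 41^2 = 1681 ≡ 76
90^64 ≡ 76^2 = 5776 ≡ 105
83 = 64 + 16 + 2 + 1, so 90^83 ≡ 105·41·75·90 ≡ 11 (mod 107)
69·11 = 759 ≡ 10 (mod 107)
41 ≠ 10, so verification fails.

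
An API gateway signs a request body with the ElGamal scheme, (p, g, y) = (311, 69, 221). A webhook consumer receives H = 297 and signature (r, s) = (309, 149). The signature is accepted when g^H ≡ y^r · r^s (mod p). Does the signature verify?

Left side g^H mod p:
69^2 = 4761 ≡ 96
69^4 ≡ 96^2 = 9216 ≡ 197
69^8 ≡ 197^2 = 38809 ≡ 245
69^16 ≡ 245^2 = 60025 ≡ 2
69^32 ≡ 2^2 = 4
69^64 ≡ 4^2 = 16
69^128 ≡ 16^2 = 256
69^256 ≡ 256^2 = 65536 ≡ 226
297 = 256 + 32 + 8 + 1, so 69^297 ≡ 226·4·245·69 ≡ 202 (mod 311)
Right side y^r · r^s mod p:
221^2 = 48841 ≡ 14
221^4 ≡ 14^2 = 196
221^8 ≡ 196^2 = 38416 ≡ 163
221^16 ≡ 163^2 = 26569 ≡ 134
221^32 ≡ 134^2 = 17956 ≡ 229
221^64 ≡ 229^2 = 52441 ≡ 193
221^128 ≡ 193^2 = 37249 ≡ 240
221^256 ≡ 240^2 = 57600 ≡ 65
309 = 256 + 32 + 16 + 4 + 1, so 221^309 ≡ 65·229·134·196·221 ≡ 38 (mod 311)
309^2 = 95481 ≡ 4
309^4 ≡ 4^2 = 16
309^8 ≡ 16^2 = 256
309^16 ≡ 256^2 = 65536 ≡ 226
309^32 ≡ 226^2 = 51076 ≡ 72
309^64 ≡ 72^2 = 5184 ≡ 208
309^128 ≡ 208^2 = 43264 ≡ 35
149 = 128 + 16 + 4 + 1, so 309^149 ≡ 35·226·16·309 ≡ 34 (mod 311)
38·34 = 1292 ≡ 48 (mod 311)
202 ≠ 48, so verification fails.

does not verify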